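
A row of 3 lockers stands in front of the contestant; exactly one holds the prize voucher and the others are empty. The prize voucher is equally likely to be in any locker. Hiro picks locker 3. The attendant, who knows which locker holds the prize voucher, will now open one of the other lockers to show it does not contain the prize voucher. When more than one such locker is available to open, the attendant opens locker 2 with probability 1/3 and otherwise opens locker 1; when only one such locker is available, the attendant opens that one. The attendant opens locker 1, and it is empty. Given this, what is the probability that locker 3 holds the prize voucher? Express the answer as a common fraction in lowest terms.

2/5

Condition on the true location of the prize voucher.
If it is in locker 1 (prior 1/3): the attendant opened locker 1, so this case is ruled out; weight (1/3)·0 = 0.
If it is in locker 2 (prior 1/3): only locker 1 is available, probability 1; weight (1/3)·1 = 1/3.
If it is in locker 3 (prior 1/3): locker 2 is available but not opened, probability 2/3; weight (1/3)·(2/3) = 2/9.
The weights sum to 5/9.
So P(the prize voucher in locker 3 | the attendant opened locker 1) = (2/9) / (5/9) = 2/5.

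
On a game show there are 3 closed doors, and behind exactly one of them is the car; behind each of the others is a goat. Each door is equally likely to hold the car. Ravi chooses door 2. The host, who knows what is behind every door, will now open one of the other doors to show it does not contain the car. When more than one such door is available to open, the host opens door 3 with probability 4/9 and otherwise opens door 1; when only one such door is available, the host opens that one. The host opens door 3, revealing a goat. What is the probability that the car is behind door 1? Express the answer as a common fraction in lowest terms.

9/13

Consider each possible location of the car in turn.
If it is behind door 1 (prior 1/3): only door 3 is available, probability 1; weight (1/3)·1 = 1/3.
If it is behind door 2 (prior 1/3): door 3 is available, opened with probability 4/9; weight (1/3)·(4/9) = 4/27.
If it is behind door 3 (prior 1/3): the host opened door 3, so this case is ruled out; weight (1/3)·0 = 0.
The weights sum to 13/27.
So P(the car behind door 1 | the host opened door 3) = (1/3) / (13/27) = 9/13.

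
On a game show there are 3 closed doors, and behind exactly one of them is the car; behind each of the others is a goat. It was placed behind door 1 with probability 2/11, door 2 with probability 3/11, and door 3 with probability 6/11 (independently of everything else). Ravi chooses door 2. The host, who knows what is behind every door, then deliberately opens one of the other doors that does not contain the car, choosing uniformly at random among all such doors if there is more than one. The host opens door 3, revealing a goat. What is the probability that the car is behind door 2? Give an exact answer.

Condition on the true location of the car.
If it is behind door 1 (prior 2/11): the host has no choice, probability 1; weight (2/11)·1 = 2/11.
If it is behind door 2 (prior 3/11): the host has 2 equally likely choices, so probability 1/2; weight (3/11)·(1/2) = 3/22.
If it is behind door 3 (prior 6/11): the host opened door 3, so this case is ruled out; weight (6/11)·0 = 0.
The weights sum to 7/22.
So P(the car behind door 2 | the host opened door 3) = (3/22) / (7/22) = 3/7.

3/7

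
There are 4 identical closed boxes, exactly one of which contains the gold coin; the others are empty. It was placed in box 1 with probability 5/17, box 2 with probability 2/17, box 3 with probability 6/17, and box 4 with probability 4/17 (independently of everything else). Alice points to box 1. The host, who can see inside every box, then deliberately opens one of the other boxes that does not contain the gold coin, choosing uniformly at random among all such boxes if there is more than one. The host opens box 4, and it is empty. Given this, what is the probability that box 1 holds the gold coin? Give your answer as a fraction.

5/17

Consider each possible location of the gold coin in turn.
If it is in box 1 (prior 5/17): the host has 3 equally likely choices, so probability 1/3; weight (5/17)·(1/3) = 5/51.
If it is in box 2 (prior 2/17): the host has 2 equally likely choices, so probability 1/2; weight (2/17)·(1/2) = 1/17.
If it is in box 3 (prior 6/17): the host has 2 equally likely choices, so probability 1/2; weight (6/17)·(1/2) = 3/17.
If it is in box 4 (prior 4/17): the host opened box 4, so this case is ruled out; weight (4/17)·0 = 0.
The weights sum to 1/3.
So P(the gold coin in box 1 | the host opened box 4) = (5/51) / (1/3) = 5/17.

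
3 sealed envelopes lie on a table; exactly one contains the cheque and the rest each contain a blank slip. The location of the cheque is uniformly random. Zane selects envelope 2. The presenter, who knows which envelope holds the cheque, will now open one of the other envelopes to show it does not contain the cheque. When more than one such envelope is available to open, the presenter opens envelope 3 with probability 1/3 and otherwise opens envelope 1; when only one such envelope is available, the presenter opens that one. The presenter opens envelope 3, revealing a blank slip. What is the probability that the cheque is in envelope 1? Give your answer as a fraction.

3/4

Condition on the true location of the cheque.
If it is in envelope 1 (prior 1/3): only envelope 3 is available, probability 1; weight (1/3)·1 = 1/3.
If it is in envelope 2 (prior 1/3): envelope 3 is available, opened with probability 1/3; weight (1/3)·(1/3) = 1/9.
If it is in envelope 3 (prior 1/3): the presenter opened envelope 3, so this case is ruled out; weight (1/3)·0 = 0.
The weights sum to 4/9.
So P(the cheque in envelope 1 | the presenter opened envelope 3) = (1/3) / (4/9) = 3/4.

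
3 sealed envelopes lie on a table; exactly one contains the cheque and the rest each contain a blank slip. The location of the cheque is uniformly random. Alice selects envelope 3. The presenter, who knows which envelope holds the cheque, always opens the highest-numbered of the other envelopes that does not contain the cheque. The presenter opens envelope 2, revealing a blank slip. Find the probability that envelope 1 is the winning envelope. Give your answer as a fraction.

Apply Bayes' rule, conditioning on where the cheque actually is.
If it is in either of envelopes 1 and 3 (prior 1/3 each): envelope 2 is the highest-numbered option available, probability 1; weight (1/3)·1 = 1/3 each.
If it is in envelope 2 (prior 1/3): the presenter opened envelope 2, so this case is ruled out; weight (1/3)·0 = 0.
The weights sum to 2/3.
So P(the cheque in envelope 1 | the presenter opened envelope 2) = (1/3) / (2/3) = 1/2.

1/2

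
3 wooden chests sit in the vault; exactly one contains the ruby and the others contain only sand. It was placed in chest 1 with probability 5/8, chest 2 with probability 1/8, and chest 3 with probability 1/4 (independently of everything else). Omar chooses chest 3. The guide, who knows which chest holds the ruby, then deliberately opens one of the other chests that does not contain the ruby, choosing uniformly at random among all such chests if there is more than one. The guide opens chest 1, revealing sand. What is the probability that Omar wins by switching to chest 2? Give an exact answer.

1/2

Apply Bayes' rule, conditioning on where the ruby actually is.
If it is in chest 1 (prior 5/8): the guide opened chest 1, so this case is ruled out; weight (5/8)·0 = 0.
If it is in chest 2 (prior 1/8): the guide has no choice, probability 1; weight (1/8)·1 = 1/8.
If it is in chest 3 (prior 1/4): the guide has 2 equally likely choices, so probability 1/2; weight (1/4)·(1/2) = 1/8.
The weights sum to 1/4.
So P(the ruby in chest 2 | the guide opened chest 1) = (1/8) / (1/4) = 1/2.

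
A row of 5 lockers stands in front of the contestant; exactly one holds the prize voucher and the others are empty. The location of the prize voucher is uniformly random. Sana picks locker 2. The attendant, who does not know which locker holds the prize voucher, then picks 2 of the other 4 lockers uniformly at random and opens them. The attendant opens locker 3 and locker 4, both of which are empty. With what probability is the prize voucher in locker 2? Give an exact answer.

Consider each possible location of the prize voucher in turn.
If it is in any of lockers 1, 2, and 5 (prior 1/5 each): the attendant picks exactly this set with probability 1/6 regardless, and none is the prize; weight (1/5)·(1/6) = 1/30 each.
If it is in either of lockers 3 and 4 (prior 1/5 each): that locker was opened and seen not to hold the prize — ruled out; weight (1/5)·0 = 0 each.
The weights sum to 1/10.
So P(the prize voucher in locker 2 | the attendant opened locker 3 and locker 4) = (1/30) / (1/10) = 1/3.

1/3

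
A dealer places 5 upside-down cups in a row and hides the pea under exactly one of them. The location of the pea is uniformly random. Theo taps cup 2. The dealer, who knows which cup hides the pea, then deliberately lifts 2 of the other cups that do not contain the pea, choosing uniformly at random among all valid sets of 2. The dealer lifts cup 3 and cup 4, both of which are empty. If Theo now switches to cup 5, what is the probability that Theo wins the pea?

2/5

Apply Bayes' rule, conditioning on where the pea actually is.
If it is under either of cups 1 and 5 (prior 1/5 each): the dealer has 3 equally likely choices, so probability 1/3; weight (1/5)·(1/3) = 1/15 each.
If it is under cup 2 (prior 1/5): the dealer has 6 equally likely choices, so probability 1/6; weight (1/5)·(1/6) = 1/30.
If it is under either of cups 3 and 4 (prior 1/5 each): that cup was opened and seen not to hold the prize — ruled out; weight (1/5)·0 = 0 each.
The weights sum to 1/6.
So P(the pea under cup 5 | the dealer opened cup 3 and cup 4) = (1/15) / (1/6) = 2/5.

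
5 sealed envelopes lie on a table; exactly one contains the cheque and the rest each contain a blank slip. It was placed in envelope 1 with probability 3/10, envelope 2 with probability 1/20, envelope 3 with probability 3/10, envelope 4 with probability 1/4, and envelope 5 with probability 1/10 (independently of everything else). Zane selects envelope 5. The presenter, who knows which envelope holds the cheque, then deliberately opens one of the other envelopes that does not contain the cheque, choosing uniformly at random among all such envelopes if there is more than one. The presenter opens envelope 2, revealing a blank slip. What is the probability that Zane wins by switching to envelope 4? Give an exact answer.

10/37

Apply Bayes' rule, conditioning on where the cheque actually is.
If it is in either of envelopes 1 and 3 (prior 3/10 each): the presenter has 3 equally likely choices, so probability 1/3; weight (3/10)·(1/3) = 1/10 each.
If it is in envelope 2 (prior 1/20): the presenter opened envelope 2, so this case is ruled out; weight (1/20)·0 = 0.
If it is in envelope 4 (prior 1/4): the presenter has 3 equally likely choices, so probability 1/3; weight (1/4)·(1/3) = 1/12.
If it is in envelope 5 (prior 1/10): the presenter has 4 equally likely choices, so probability 1/4; weight (1/10)·(1/4) = 1/40.
The weights sum to 37/120.
So P(the cheque in envelope 4 | the presenter opened envelope 2) = (1/12) / (37/120) = 10/37.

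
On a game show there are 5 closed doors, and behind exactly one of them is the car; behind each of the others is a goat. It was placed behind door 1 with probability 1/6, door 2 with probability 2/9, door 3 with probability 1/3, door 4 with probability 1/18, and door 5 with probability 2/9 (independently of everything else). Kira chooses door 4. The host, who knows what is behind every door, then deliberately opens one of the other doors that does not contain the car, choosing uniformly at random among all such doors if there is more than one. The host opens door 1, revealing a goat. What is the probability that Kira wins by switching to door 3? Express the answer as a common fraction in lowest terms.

24/59

Apply Bayes' rule, conditioning on where the car actually is.
If it is behind door 1 (prior 1/6): the host opened door 1, so this case is ruled out; weight (1/6)·0 = 0.
If it is behind either of doors 2 and 5 (prior 2/9 each): the host has 3 equally likely choices, so probability 1/3; weight (2/9)·(1/3) = 2/27 each.
If it is behind door 3 (prior 1/3): the host has 3 equally likely choices, so probability 1/3; weight (1/3)·(1/3) = 1/9.
If it is behind door 4 (prior 1/18): the host has 4 equally likely choices, so probability 1/4; weight (1/18)·(1/4) = 1/72.
The weights sum to 59/216.
So P(the car behind door 3 | the host opened door 1) = (1/9) / (59/216) = 24/59.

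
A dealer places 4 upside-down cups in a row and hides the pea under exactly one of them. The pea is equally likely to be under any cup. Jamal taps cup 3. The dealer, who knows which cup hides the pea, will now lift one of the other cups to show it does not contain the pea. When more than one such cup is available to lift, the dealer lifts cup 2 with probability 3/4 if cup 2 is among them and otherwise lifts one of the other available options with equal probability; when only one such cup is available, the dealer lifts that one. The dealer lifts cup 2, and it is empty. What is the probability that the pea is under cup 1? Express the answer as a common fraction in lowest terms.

Consider each possible location of the pea in turn.
If it is under any of cups 1, 3, and 4 (prior 1/4 each): cup 2 is available, opened with probability 3/4; weight (1/4)·(3/4) = 3/16 each.
If it is under cup 2 (prior 1/4): the dealer opened cup 2, so this case is ruled out; weight (1/4)·0 = 0.
The weights sum to 9/16.
So P(the pea under cup 1 | the dealer opened cup 2) = (3/16) / (9/16) = 1/3.

1/3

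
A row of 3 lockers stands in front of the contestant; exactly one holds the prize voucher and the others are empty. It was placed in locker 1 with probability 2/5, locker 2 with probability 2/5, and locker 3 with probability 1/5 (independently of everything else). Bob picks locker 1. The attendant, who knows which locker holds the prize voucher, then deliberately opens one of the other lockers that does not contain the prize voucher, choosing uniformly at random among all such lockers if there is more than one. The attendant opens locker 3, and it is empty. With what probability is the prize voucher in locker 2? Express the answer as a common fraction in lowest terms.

2/3

Apply Bayes' rule, conditioning on where the prize voucher actually is.
If it is in locker 1 (prior 2/5): the attendant has 2 equally likely choices, so probability 1/2; weight (2/5)·(1/2) = 1/5.
If it is in locker 2 (prior 2/5): the attendant has no choice, probability 1; weight (2/5)·1 = 2/5.
If it is in locker 3 (prior 1/5): the attendant opened locker 3, so this case is ruled out; weight (1/5)·0 = 0.
The weights sum to 3/5.
So P(the prize voucher in locker 2 | the attendant opened locker 3) = (2/5) / (3/5) = 2/3.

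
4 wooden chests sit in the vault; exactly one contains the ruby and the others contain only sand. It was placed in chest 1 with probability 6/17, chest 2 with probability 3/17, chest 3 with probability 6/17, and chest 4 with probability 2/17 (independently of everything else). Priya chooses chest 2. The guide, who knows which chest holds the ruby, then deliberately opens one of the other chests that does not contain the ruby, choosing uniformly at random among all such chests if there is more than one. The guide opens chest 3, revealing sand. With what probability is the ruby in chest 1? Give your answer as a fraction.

3/5

Condition on the true location of the ruby.
If it is in chest 1 (prior 6/17): the guide has 2 equally likely choices, so probability 1/2; weight (6/17)·(1/2) = 3/17.
If it is in chest 2 (prior 3/17): the guide has 3 equally likely choices, so probability 1/3; weight (3/17)·(1/3) = 1/17.
If it is in chest 3 (prior 6/17): the guide opened chest 3, so this case is ruled out; weight (6/17)·0 = 0.
If it is in chest 4 (prior 2/17): the guide has 2 equally likely choices, so probability 1/2; weight (2/17)·(1/2) = 1/17.
The weights sum to 5/17.
So P(the ruby in chest 1 | the guide opened chest 3) = (3/17) / (5/17) = 3/5.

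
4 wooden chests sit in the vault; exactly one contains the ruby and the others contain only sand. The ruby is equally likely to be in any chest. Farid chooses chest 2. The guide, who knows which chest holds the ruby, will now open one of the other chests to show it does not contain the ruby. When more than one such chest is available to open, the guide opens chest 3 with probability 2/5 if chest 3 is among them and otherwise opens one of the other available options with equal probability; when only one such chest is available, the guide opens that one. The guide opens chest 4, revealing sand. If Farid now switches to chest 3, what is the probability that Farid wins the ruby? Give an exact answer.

Apply Bayes' rule, conditioning on where the ruby actually is.
If it is in chest 1 (prior 1/4): chest 3 is available but not opened, probability 3/5; weight (1/4)·(3/5) = 3/20.
If it is in chest 2 (prior 1/4): chest 3 is available but not opened; chest 4 gets probability (1 − 2/5)/2 = 3/10; weight (1/4)·(3/10) = 3/40.
If it is in chest 3 (prior 1/4): chest 3 holds the prize so is unavailable; the guide chooses uniformly among the 2 others, probability 1/2; weight (1/4)·(1/2) = 1/8.
If it is in chest 4 (prior 1/4): the guide opened chest 4, so this case is ruled out; weight (1/4)·0 = 0.
The weights sum to 7/20.
So P(the ruby in chest 3 | the guide opened chest 4) = (1/8) / (7/20) = 5/14.

5/14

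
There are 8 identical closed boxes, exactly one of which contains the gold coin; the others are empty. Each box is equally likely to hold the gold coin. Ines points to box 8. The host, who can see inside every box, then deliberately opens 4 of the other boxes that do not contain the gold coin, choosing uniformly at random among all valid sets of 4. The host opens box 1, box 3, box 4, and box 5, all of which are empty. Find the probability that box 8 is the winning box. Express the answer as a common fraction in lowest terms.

1/8

Consider each possible location of the gold coin in turn.
If it is in any of boxes 1, 3, 4, and 5 (prior 1/8 each): that box was opened and seen not to hold the prize — ruled out; weight (1/8)·0 = 0 each.
If it is in any of boxes 2, 6, and 7 (prior 1/8 each): the host has 15 equally likely choices, so probability 1/15; weight (1/8)·(1/15) = 1/120 each.
If it is in box 8 (prior 1/8): the host has 35 equally likely choices, so probability 1/35; weight (1/8)·(1/35) = 1/280.
The weights sum to 1/35.
So P(the gold coin in box 8 | the host opened box 1, box 3, box 4, and box 5) = (1/280) / (1/35) = 1/8.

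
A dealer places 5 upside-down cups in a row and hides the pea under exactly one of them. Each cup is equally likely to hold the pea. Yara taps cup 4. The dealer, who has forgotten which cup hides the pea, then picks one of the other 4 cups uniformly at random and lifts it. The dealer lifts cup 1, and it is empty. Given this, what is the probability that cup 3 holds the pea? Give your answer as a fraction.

Consider each possible location of the pea in turn.
If it is under cup 1 (prior 1/5): the dealer opened cup 1, so this case is ruled out; weight (1/5)·0 = 0.
If it is under any of cups 2, 3, 4, and 5 (prior 1/5 each): the dealer picks cup 1 with probability 1/4 regardless, and it is not the prize; weight (1/5)·(1/4) = 1/20 each.
The weights sum to 1/5.
So P(the pea under cup 3 | the dealer opened cup 1) = (1/20) / (1/5) = 1/4.

1/4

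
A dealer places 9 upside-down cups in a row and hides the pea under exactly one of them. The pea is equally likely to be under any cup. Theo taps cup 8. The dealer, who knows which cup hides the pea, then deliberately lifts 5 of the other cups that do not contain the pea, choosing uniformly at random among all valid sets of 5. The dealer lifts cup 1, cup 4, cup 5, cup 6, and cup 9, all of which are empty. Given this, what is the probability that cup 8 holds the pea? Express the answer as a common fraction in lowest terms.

Apply Bayes' rule, conditioning on where the pea actually is.
If it is under any of cups 1, 4, 5, 6, and 9 (prior 1/9 each): that cup was opened and seen not to hold the prize — ruled out; weight (1/9)·0 = 0 each.
If it is under any of cups 2, 3, and 7 (prior 1/9 each): the dealer has 21 equally likely choices, so probability 1/21; weight (1/9)·(1/21) = 1/189 each.
If it is under cup 8 (prior 1/9): the dealer has 56 equally likely choices, so probability 1/56; weight (1/9)·(1/56) = 1/504.
The weights sum to 1/56.
So P(the pea under cup 8 | the dealer opened cup 1, cup 4, cup 5, cup 6, and cup 9) = (1/504) / (1/56) = 1/9.

1/9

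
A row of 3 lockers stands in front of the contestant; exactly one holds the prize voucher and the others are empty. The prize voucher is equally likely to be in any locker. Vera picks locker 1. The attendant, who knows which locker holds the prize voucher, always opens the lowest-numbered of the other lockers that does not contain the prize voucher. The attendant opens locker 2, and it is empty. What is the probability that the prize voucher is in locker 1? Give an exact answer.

1/2

Condition on the true location of the prize voucher.
If it is in either of lockers 1 and 3 (prior 1/3 each): locker 2 is the lowest-numbered option available, probability 1; weight (1/3)·1 = 1/3 each.
If it is in locker 2 (prior 1/3): the attendant opened locker 2, so this case is ruled out; weight (1/3)·0 = 0.
The weights sum to 2/3.
So P(the prize voucher in locker 1 | the attendant opened locker 2) = (1/3) / (2/3) = 1/2.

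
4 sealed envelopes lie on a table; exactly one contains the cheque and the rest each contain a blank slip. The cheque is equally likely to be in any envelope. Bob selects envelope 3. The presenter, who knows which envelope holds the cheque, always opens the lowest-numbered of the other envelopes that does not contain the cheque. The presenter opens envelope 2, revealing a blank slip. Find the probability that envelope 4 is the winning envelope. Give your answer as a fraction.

Apply Bayes' rule, conditioning on where the cheque actually is.
If it is in envelope 1 (prior 1/4): envelope 2 is the lowest-numbered option available, probability 1; weight (1/4)·1 = 1/4.
If it is in envelope 2 (prior 1/4): the presenter opened envelope 2, so this case is ruled out; weight (1/4)·0 = 0.
If it is in either of envelopes 3 and 4 (prior 1/4 each): the presenter would have opened envelope 1 instead, probability 0; weight (1/4)·0 = 0 each.
The weights sum to 1/4.
So P(the cheque in envelope 4 | the presenter opened envelope 2) = 0 / (1/4) = 0.

0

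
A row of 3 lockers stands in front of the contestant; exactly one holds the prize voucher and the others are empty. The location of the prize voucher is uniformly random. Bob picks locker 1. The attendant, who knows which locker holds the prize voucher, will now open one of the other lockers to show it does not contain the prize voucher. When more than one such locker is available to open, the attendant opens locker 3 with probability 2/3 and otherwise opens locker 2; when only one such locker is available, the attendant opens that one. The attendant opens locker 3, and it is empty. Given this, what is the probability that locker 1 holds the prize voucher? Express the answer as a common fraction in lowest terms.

2/5

Condition on the true location of the prize voucher.
If it is in locker 1 (prior 1/3): locker 3 is available, opened with probability 2/3; weight (1/3)·(2/3) = 2/9.
If it is in locker 2 (prior 1/3): only locker 3 is available, probability 1; weight (1/3)·1 = 1/3.
If it is in locker 3 (prior 1/3): the attendant opened locker 3, so this case is ruled out; weight (1/3)·0 = 0.
The weights sum to 5/9.
So P(the prize voucher in locker 1 | the attendant opened locker 3) = (2/9) / (5/9) = 2/5.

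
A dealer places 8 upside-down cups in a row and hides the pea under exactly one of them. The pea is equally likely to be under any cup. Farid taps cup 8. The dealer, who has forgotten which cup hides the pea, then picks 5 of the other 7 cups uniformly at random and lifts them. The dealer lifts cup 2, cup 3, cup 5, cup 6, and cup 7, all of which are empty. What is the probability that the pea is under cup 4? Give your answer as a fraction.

Because the dealer chose which cups to lift without knowing where the pea is, the choice is independent of the prize location. Learning that none of the 5 opened cups holds the pea simply rules out those 5 locations and leaves the remaining 3 cups still equally likely by symmetry.
So P(the pea under cup 4) = 1/3.

1/3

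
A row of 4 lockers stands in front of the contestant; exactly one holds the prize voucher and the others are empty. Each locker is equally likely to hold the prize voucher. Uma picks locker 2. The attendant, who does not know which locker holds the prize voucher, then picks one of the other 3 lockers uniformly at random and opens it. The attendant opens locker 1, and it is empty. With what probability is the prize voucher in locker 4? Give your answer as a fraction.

1/3

Consider each possible location of the prize voucher in turn.
If it is in locker 1 (prior 1/4): the attendant opened locker 1, so this case is ruled out; weight (1/4)·0 = 0.
If it is in any of lockers 2, 3, and 4 (prior 1/4 each): the attendant picks locker 1 with probability 1/3 regardless, and it is not the prize; weight (1/4)·(1/3) = 1/12 each.
The weights sum to 1/4.
So P(the prize voucher in locker 4 | the attendant opened locker 1) = (1/12) / (1/4) = 1/3.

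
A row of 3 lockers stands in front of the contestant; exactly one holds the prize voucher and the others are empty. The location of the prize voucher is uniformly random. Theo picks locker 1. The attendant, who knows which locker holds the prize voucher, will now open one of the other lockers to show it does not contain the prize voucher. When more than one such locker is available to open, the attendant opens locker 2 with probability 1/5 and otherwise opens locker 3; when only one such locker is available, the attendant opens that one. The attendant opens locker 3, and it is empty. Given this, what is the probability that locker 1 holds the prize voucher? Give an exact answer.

Consider each possible location of the prize voucher in turn.
If it is in locker 1 (prior 1/3): locker 2 is available but not opened, probability 4/5; weight (1/3)·(4/5) = 4/15.
If it is in locker 2 (prior 1/3): only locker 3 is available, probability 1; weight (1/3)·1 = 1/3.
If it is in locker 3 (prior 1/3): the attendant opened locker 3, so this case is ruled out; weight (1/3)·0 = 0.
The weights sum to 3/5.
So P(the prize voucher in locker 1 | the attendant opened locker 3) = (4/15) / (3/5) = 4/9.

4/9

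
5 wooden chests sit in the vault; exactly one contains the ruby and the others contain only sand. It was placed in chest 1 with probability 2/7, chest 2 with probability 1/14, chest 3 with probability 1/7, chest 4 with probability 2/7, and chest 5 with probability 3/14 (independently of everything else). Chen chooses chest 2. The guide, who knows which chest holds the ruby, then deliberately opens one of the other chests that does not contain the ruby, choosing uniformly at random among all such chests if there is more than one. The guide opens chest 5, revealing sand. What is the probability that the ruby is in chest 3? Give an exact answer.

Consider each possible location of the ruby in turn.
If it is in either of chests 1 and 4 (prior 2/7 each): the guide has 3 equally likely choices, so probability 1/3; weight (2/7)·(1/3) = 2/21 each.
If it is in chest 2 (prior 1/14): the guide has 4 equally likely choices, so probability 1/4; weight (1/14)·(1/4) = 1/56.
If it is in chest 3 (prior 1/7): the guide has 3 equally likely choices, so probability 1/3; weight (1/7)·(1/3) = 1/21.
If it is in chest 5 (prior 3/14): the guide opened chest 5, so this case is ruled out; weight (3/14)·0 = 0.
The weights sum to 43/168.
So P(the ruby in chest 3 | the guide opened chest 5) = (1/21) / (43/168) = 8/43.

8/43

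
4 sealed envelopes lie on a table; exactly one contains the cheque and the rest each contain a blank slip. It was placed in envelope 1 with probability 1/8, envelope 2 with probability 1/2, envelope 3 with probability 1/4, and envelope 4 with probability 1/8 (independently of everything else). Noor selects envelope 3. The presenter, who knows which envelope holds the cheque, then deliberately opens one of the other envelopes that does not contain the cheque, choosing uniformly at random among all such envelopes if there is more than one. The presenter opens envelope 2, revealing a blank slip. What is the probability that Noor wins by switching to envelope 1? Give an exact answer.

3/10

Condition on the true location of the cheque.
If it is in either of envelopes 1 and 4 (prior 1/8 each): the presenter has 2 equally likely choices, so probability 1/2; weight (1/8)·(1/2) = 1/16 each.
If it is in envelope 2 (prior 1/2): the presenter opened envelope 2, so this case is ruled out; weight (1/2)·0 = 0.
If it is in envelope 3 (prior 1/4): the presenter has 3 equally likely choices, so probability 1/3; weight (1/4)·(1/3) = 1/12.
The weights sum to 5/24.
So P(the cheque in envelope 1 | the presenter opened envelope 2) = (1/16) / (5/24) = 3/10.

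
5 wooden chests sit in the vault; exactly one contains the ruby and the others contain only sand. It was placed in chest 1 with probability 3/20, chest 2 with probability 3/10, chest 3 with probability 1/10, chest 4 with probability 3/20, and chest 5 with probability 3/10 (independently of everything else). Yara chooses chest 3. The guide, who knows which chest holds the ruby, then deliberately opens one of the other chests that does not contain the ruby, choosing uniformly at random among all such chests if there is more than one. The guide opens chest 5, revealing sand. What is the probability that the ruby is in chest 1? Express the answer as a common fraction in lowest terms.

Condition on the true location of the ruby.
If it is in either of chests 1 and 4 (prior 3/20 each): the guide has 3 equally likely choices, so probability 1/3; weight (3/20)·(1/3) = 1/20 each.
If it is in chest 2 (prior 3/10): the guide has 3 equally likely choices, so probability 1/3; weight (3/10)·(1/3) = 1/10.
If it is in chest 3 (prior 1/10): the guide has 4 equally likely choices, so probability 1/4; weight (1/10)·(1/4) = 1/40.
If it is in chest 5 (prior 3/10): the guide opened chest 5, so this case is ruled out; weight (3/10)·0 = 0.
The weights sum to 9/40.
So P(the ruby in chest 1 | the guide opened chest 5) = (1/20) / (9/40) = 2/9.

2/9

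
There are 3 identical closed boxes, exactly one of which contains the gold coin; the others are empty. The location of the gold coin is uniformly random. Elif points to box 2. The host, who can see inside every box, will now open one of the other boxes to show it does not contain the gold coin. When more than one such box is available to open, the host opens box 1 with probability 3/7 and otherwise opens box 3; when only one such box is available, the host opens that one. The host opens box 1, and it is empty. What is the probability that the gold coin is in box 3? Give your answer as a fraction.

7/10

Condition on the true location of the gold coin.
If it is in box 1 (prior 1/3): the host opened box 1, so this case is ruled out; weight (1/3)·0 = 0.
If it is in box 2 (prior 1/3): box 1 is available, opened with probability 3/7; weight (1/3)·(3/7) = 1/7.
If it is in box 3 (prior 1/3): only box 1 is available, probability 1; weight (1/3)·1 = 1/3.
The weights sum to 10/21.
So P(the gold coin in box 3 | the host opened box 1) = (1/3) / (10/21) = 7/10.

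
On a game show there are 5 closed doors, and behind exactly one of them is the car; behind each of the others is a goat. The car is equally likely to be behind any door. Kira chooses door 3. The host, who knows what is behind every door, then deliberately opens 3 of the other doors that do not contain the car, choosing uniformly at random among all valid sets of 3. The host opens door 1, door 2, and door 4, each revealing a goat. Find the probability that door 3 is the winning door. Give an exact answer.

1/5

Condition on the true location of the car.
If it is behind any of doors 1, 2, and 4 (prior 1/5 each): that door was opened and seen not to hold the prize — ruled out; weight (1/5)·0 = 0 each.
If it is behind door 3 (prior 1/5): the host has 4 equally likely choices, so probability 1/4; weight (1/5)·(1/4) = 1/20.
If it is behind door 5 (prior 1/5): the host has no choice, probability 1; weight (1/5)·1 = 1/5.
The weights sum to 1/4.
So P(the car behind door 3 | the host opened door 1, door 2, and door 4) = (1/20) / (1/4) = 1/5.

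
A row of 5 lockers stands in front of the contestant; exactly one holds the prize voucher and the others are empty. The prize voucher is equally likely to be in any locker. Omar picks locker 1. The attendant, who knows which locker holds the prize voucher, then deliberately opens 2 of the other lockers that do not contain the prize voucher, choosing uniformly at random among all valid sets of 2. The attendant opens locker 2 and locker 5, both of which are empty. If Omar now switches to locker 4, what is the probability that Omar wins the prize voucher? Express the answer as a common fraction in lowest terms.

Apply Bayes' rule, conditioning on where the prize voucher actually is.
If it is in locker 1 (prior 1/5): the attendant has 6 equally likely choices, so probability 1/6; weight (1/5)·(1/6) = 1/30.
If it is in either of lockers 2 and 5 (prior 1/5 each): that locker was opened and seen not to hold the prize — ruled out; weight (1/5)·0 = 0 each.
If it is in either of lockers 3 and 4 (prior 1/5 each): the attendant has 3 equally likely choices, so probability 1/3; weight (1/5)·(1/3) = 1/15 each.
The weights sum to 1/6.
So P(the prize voucher in locker 4 | the attendant opened locker 2 and locker 5) = (1/15) / (1/6) = 2/5.

2/5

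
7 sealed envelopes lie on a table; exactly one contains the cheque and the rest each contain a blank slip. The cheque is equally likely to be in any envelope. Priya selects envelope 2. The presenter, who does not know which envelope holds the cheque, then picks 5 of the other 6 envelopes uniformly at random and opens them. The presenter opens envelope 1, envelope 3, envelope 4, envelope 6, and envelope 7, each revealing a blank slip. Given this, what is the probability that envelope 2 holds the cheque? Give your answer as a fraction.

1/2

Because the presenter chose which envelopes to open without knowing where the cheque is, the choice is independent of the prize location. Learning that none of the 5 opened envelopes holds the cheque simply rules out those 5 locations and leaves the remaining 2 envelopes still equally likely by symmetry.
So P(the cheque in envelope 2) = 1/2.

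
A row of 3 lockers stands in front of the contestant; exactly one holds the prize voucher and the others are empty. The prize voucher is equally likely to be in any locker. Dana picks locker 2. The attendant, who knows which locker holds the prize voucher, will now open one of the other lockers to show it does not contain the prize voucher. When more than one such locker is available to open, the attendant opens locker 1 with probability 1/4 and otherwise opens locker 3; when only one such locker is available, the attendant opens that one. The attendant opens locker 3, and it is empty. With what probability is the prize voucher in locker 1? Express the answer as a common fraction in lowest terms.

4/7

Consider each possible location of the prize voucher in turn.
If it is in locker 1 (prior 1/3): only locker 3 is available, probability 1; weight (1/3)·1 = 1/3.
If it is in locker 2 (prior 1/3): locker 1 is available but not opened, probability 3/4; weight (1/3)·(3/4) = 1/4.
If it is in locker 3 (prior 1/3): the attendant opened locker 3, so this case is ruled out; weight (1/3)·0 = 0.
The weights sum to 7/12.
So P(the prize voucher in locker 1 | the attendant opened locker 3) = (1/3) / (7/12) = 4/7.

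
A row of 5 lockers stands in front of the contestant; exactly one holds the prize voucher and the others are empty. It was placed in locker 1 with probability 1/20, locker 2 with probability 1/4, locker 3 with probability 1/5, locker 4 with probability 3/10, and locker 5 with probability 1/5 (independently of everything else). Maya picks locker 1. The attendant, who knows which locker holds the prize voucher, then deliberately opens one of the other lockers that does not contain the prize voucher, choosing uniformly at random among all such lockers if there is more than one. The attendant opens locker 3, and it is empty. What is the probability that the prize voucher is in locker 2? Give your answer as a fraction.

Consider each possible location of the prize voucher in turn.
If it is in locker 1 (prior 1/20): the attendant has 4 equally likely choices, so probability 1/4; weight (1/20)·(1/4) = 1/80.
If it is in locker 2 (prior 1/4): the attendant has 3 equally likely choices, so probability 1/3; weight (1/4)·(1/3) = 1/12.
If it is in locker 3 (prior 1/5): the attendant opened locker 3, so this case is ruled out; weight (1/5)·0 = 0.
If it is in locker 4 (prior 3/10): the attendant has 3 equally likely choices, so probability 1/3; weight (3/10)·(1/3) = 1/10.
If it is in locker 5 (prior 1/5): the attendant has 3 equally likely choices, so probability 1/3; weight (1/5)·(1/3) = 1/15.
The weights sum to 21/80.
So P(the prize voucher in locker 2 | the attendant opened locker 3) = (1/12) / (21/80) = 20/63.

20/63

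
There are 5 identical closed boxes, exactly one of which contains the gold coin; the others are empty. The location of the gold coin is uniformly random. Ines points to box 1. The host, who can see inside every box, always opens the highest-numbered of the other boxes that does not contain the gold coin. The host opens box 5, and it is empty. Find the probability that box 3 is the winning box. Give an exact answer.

Condition on the true location of the gold coin.
If it is in any of boxes 1, 2, 3, and 4 (prior 1/5 each): box 5 is the highest-numbered option available, probability 1; weight (1/5)·1 = 1/5 each.
If it is in box 5 (prior 1/5): the host opened box 5, so this case is ruled out; weight (1/5)·0 = 0.
The weights sum to 4/5.
So P(the gold coin in box 3 | the host opened box 5) = (1/5) / (4/5) = 1/4.

1/4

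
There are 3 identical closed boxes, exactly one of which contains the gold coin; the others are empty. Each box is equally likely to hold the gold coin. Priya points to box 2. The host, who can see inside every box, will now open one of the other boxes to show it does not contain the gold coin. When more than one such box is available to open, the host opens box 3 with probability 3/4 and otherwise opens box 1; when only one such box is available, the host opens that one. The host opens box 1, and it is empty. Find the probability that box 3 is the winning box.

Apply Bayes' rule, conditioning on where the gold coin actually is.
If it is in box 1 (prior 1/3): the host opened box 1, so this case is ruled out; weight (1/3)·0 = 0.
If it is in box 2 (prior 1/3): box 3 is available but not opened, probability 1/4; weight (1/3)·(1/4) = 1/12.
If it is in box 3 (prior 1/3): only box 1 is available, probability 1; weight (1/3)·1 = 1/3.
The weights sum to 5/12.
So P(the gold coin in box 3 | the host opened box 1) = (1/3) / (5/12) = 4/5.

4/5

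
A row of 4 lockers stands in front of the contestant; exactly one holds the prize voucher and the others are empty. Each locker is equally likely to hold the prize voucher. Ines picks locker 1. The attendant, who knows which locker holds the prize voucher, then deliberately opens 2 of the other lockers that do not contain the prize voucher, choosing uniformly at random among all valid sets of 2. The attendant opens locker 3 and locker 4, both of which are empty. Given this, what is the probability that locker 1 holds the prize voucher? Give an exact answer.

1/4

Consider each possible location of the prize voucher in turn.
If it is in locker 1 (prior 1/4): the attendant has 3 equally likely choices, so probability 1/3; weight (1/4)·(1/3) = 1/12.
If it is in locker 2 (prior 1/4): the attendant has no choice, probability 1; weight (1/4)·1 = 1/4.
If it is in either of lockers 3 and 4 (prior 1/4 each): that locker was opened and seen not to hold the prize — ruled out; weight (1/4)·0 = 0 each.
The weights sum to 1/3.
So P(the prize voucher in locker 1 | the attendant opened locker 3 and locker 4) = (1/12) / (1/3) = 1/4.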